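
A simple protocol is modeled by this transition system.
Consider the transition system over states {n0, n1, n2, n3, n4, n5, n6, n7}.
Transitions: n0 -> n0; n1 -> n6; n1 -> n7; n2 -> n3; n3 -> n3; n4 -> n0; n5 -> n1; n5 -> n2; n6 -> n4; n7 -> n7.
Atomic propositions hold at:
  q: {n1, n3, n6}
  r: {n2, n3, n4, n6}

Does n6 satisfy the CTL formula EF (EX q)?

Sat(EX q) = {s : some successor in {n1, n3, n6}} = {n1, n2, n3, n5}
EF (EX q): least fixpoint, start Z0 = {n1, n2, n3, n5}, add states with some successor in Z. Already a fixed point.
Sat(EF (EX q)) = {n1, n2, n3, n5}
n6 ∉ Sat(EF (EX q)) = {n1, n2, n3, n5}, so the formula does not hold at n6.

No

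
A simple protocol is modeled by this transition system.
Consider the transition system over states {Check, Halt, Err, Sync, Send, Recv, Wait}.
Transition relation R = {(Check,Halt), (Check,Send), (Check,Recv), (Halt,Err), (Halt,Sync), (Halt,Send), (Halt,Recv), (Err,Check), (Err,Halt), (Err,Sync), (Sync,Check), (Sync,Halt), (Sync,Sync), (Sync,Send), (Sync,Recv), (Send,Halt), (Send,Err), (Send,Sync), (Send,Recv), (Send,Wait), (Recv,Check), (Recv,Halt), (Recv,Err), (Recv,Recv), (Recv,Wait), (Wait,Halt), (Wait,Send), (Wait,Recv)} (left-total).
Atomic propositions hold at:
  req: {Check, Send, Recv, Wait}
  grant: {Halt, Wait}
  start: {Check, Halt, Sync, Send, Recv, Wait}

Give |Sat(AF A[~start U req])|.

4

Sat(~start) = {Err}
A[~start U req]: least fixpoint, start Z0 = Sat(req) = {Check, Send, Recv, Wait}, add states in Sat(~start) with every successor in Z. Already a fixed point.
Sat(A[~start U req]) = {Check, Send, Recv, Wait}
AF A[~start U req]: least fixpoint, start Z0 = {Check, Send, Recv, Wait}, add states with every successor in Z. Already a fixed point.
Sat(AF A[~start U req]) = {Check, Send, Recv, Wait}
|Sat(AF A[~start U req])| = |{Check, Send, Recv, Wait}| = 4.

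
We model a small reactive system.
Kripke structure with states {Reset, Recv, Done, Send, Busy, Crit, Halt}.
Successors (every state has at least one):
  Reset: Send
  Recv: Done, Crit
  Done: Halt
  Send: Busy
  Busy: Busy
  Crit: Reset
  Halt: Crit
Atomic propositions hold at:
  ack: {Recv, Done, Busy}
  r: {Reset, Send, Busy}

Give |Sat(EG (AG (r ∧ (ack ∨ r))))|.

3

Sat(ack ∨ r) = {Reset, Recv, Done, Send, Busy}
Sat(r ∧ (ack ∨ r)) = {Reset, Send, Busy}
AG (r ∧ (ack ∨ r)): greatest fixpoint, start Z0 = {Reset, Send, Busy}, keep only states in Sat with every successor in Z. Already a fixed point.
Sat(AG (r ∧ (ack ∨ r))) = {Reset, Send, Busy}
EG (AG (r ∧ (ack ∨ r))): greatest fixpoint, start Z0 = {Reset, Send, Busy}, keep only states in Sat with some successor in Z. Already a fixed point.
Sat(EG (AG (r ∧ (ack ∨ r)))) = {Reset, Send, Busy}
|Sat(EG (AG (r ∧ (ack ∨ r))))| = |{Reset, Send, Busy}| = 3.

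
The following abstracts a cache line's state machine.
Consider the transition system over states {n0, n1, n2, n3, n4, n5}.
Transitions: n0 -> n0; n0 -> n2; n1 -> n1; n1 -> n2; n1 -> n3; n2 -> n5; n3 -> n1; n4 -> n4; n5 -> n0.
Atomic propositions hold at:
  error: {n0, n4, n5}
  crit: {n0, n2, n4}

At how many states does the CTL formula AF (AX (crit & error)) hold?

Sat(crit & error) = {n0, n4}
Sat(AX (crit & error)) = {s : every successor in {n0, n4}} = {n4, n5}
AF (AX (crit & error)): least fixpoint, start Z0 = {n4, n5}, add states with every successor in Z. Z1 = {n2, n4, n5}; fixed.
Sat(AF (AX (crit & error))) = {n2, n4, n5}
|Sat(AF (AX (crit & error)))| = |{n2, n4, n5}| = 3.

3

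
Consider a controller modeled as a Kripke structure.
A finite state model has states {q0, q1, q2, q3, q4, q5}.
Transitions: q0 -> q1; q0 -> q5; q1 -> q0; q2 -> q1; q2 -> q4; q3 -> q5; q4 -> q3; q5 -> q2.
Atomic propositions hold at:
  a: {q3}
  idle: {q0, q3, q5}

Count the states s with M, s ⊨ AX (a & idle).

1

Sat(a & idle) = {q3}
Sat(AX (a & idle)) = {s : every successor in {q3}} = {q4}
|Sat(AX (a & idle))| = |{q4}| = 1.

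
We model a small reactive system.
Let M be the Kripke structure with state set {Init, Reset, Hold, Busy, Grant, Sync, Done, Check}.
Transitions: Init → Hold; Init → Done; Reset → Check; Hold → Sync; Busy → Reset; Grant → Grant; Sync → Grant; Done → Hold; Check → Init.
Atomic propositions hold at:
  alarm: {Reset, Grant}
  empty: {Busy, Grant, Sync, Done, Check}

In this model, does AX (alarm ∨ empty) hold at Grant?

Yes

Sat(alarm ∨ empty) = {Reset, Busy, Grant, Sync, Done, Check}
Sat(AX (alarm ∨ empty)) = {s : every successor in {Reset, Busy, Grant, Sync, Done, Check}} = {Reset, Hold, Busy, Grant, Sync}
Grant ∈ Sat(AX (alarm ∨ empty)) = {Reset, Hold, Busy, Grant, Sync}, so the formula holds at Grant.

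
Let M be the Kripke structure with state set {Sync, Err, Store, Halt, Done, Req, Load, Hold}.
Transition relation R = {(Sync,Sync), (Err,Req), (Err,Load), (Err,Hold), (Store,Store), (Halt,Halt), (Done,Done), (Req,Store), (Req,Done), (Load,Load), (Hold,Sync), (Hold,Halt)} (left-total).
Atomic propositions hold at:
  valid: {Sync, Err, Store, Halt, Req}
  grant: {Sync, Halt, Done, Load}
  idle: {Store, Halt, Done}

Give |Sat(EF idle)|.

6

EF idle: least fixpoint, start Z0 = {Store, Halt, Done}, add states with some successor in Z. Z1 = {Store, Halt, Done, Req, Hold}; Z2 = {Err, Store, Halt, Done, Req, Hold}; fixed.
Sat(EF idle) = {Err, Store, Halt, Done, Req, Hold}
|Sat(EF idle)| = |{Err, Store, Halt, Done, Req, Hold}| = 6.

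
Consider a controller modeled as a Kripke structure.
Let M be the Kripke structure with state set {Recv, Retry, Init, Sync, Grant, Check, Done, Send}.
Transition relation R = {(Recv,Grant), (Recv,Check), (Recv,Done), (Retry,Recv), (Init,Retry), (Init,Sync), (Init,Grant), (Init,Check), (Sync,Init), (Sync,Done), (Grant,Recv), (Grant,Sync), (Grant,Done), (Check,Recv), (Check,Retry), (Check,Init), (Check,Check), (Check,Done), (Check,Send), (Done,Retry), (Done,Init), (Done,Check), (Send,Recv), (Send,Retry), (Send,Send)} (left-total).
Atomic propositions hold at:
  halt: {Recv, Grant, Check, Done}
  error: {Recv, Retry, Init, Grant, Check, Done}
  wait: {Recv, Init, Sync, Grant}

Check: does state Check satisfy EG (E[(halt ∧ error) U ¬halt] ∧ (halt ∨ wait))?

Sat(halt ∧ error) = {Recv, Grant, Check, Done}
Sat(¬halt) = {Retry, Init, Sync, Send}
E[(halt ∧ error) U ¬halt]: least fixpoint, start Z0 = Sat(¬halt) = {Retry, Init, Sync, Send}, add states in Sat(halt ∧ error) with some successor in Z. Z1 = {Retry, Init, Sync, Grant, Check, Done, Send}; Z2 = {Recv, Retry, Init, Sync, Grant, Check, Done, Send}; fixed.
Sat(E[(halt ∧ error) U ¬halt]) = {Recv, Retry, Init, Sync, Grant, Check, Done, Send}
Sat(halt ∨ wait) = {Recv, Init, Sync, Grant, Check, Done}
Sat(E[(halt ∧ error) U ¬halt] ∧ (halt ∨ wait)) = {Recv, Init, Sync, Grant, Check, Done}
EG (E[(halt ∧ error) U ¬halt] ∧ (halt ∨ wait)): greatest fixpoint, start Z0 = {Recv, Init, Sync, Grant, Check, Done}, keep only states in Sat with some successor in Z. Already a fixed point.
Sat(EG (E[(halt ∧ error) U ¬halt] ∧ (halt ∨ wait))) = {Recv, Init, Sync, Grant, Check, Done}
Check ∈ Sat(EG (E[(halt ∧ error) U ¬halt] ∧ (halt ∨ wait))) = {Recv, Init, Sync, Grant, Check, Done}, so the formula holds at Check.

Yes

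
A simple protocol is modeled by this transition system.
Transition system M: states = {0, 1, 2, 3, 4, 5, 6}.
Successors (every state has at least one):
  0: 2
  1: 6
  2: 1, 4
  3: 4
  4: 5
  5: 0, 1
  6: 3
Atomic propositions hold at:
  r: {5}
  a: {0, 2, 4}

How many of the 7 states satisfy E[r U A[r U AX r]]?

1

Sat(AX r) = {s : every successor in {5}} = {4}
A[r U AX r]: least fixpoint, start Z0 = Sat(AX r) = {4}, add states in Sat(r) with every successor in Z. Already a fixed point.
Sat(A[r U AX r]) = {4}
E[r U A[r U AX r]]: least fixpoint, start Z0 = Sat(A[r U AX r]) = {4}, add states in Sat(r) with some successor in Z. Already a fixed point.
Sat(E[r U A[r U AX r]]) = {4}
|Sat(E[r U A[r U AX r]])| = |{4}| = 1.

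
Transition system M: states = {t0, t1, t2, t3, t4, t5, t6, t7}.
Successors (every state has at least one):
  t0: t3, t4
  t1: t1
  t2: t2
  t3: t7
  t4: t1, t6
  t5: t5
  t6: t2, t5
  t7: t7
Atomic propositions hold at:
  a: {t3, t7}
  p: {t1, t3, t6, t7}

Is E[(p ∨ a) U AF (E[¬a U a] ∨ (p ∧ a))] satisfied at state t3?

Yes

Sat(p ∨ a) = {t1, t3, t6, t7}
Sat(¬a) = {t0, t1, t2, t4, t5, t6}
E[¬a U a]: least fixpoint, start Z0 = Sat(a) = {t3, t7}, add states in Sat(¬a) with some successor in Z. Z1 = {t0, t3, t7}; fixed.
Sat(E[¬a U a]) = {t0, t3, t7}
Sat(p ∧ a) = {t3, t7}
Sat(E[¬a U a] ∨ (p ∧ a)) = {t0, t3, t7}
AF (E[¬a U a] ∨ (p ∧ a)): least fixpoint, start Z0 = {t0, t3, t7}, add states with every successor in Z. Already a fixed point.
Sat(AF (E[¬a U a] ∨ (p ∧ a))) = {t0, t3, t7}
E[(p ∨ a) U AF (E[¬a U a] ∨ (p ∧ a))]: least fixpoint, start Z0 = Sat(AF (E[¬a U a] ∨ (p ∧ a))) = {t0, t3, t7}, add states in Sat(p ∨ a) with some successor in Z. Already a fixed point.
Sat(E[(p ∨ a) U AF (E[¬a U a] ∨ (p ∧ a))]) = {t0, t3, t7}
t3 ∈ Sat(E[(p ∨ a) U AF (E[¬a U a] ∨ (p ∧ a))]) = {t0, t3, t7}, so the formula holds at t3.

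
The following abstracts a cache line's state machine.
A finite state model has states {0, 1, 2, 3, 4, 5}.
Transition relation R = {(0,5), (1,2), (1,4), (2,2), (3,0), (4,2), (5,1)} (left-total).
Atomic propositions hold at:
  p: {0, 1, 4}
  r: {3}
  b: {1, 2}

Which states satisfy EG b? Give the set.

EG b: greatest fixpoint, start Z0 = {1, 2}, keep only states in Sat with some successor in Z. Already a fixed point.
Sat(EG b) = {1, 2}

{1, 2}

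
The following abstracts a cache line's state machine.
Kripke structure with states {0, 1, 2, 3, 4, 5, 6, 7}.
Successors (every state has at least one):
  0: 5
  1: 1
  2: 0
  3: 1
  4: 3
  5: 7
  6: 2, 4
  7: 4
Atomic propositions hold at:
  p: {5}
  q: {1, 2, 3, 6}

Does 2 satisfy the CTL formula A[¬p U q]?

Yes

Sat(¬p) = {0, 1, 2, 3, 4, 6, 7}
A[¬p U q]: least fixpoint, start Z0 = Sat(q) = {1, 2, 3, 6}, add states in Sat(¬p) with every successor in Z. Z1 = {1, 2, 3, 4, 6}; Z2 = {1, 2, 3, 4, 6, 7}; fixed.
Sat(A[¬p U q]) = {1, 2, 3, 4, 6, 7}
2 ∈ Sat(A[¬p U q]) = {1, 2, 3, 4, 6, 7}, so the formula holds at 2.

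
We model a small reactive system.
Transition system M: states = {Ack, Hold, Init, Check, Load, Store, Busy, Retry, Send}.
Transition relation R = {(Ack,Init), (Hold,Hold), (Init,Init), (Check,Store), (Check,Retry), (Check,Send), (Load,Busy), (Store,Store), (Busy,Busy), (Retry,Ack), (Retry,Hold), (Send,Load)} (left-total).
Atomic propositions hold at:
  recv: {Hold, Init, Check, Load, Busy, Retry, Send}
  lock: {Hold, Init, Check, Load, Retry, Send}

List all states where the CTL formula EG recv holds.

{Hold, Init, Check, Load, Busy, Retry, Send}

EG recv: greatest fixpoint, start Z0 = {Hold, Init, Check, Load, Busy, Retry, Send}, keep only states in Sat with some successor in Z. Already a fixed point.
Sat(EG recv) = {Hold, Init, Check, Load, Busy, Retry, Send}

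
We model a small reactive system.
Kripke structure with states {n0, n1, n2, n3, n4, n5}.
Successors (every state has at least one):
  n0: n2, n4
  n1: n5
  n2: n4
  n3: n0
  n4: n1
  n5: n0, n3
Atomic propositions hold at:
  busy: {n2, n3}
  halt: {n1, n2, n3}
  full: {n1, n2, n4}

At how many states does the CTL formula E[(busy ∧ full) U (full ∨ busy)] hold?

Sat(busy ∧ full) = {n2}
Sat(full ∨ busy) = {n1, n2, n3, n4}
E[(busy ∧ full) U (full ∨ busy)]: least fixpoint, start Z0 = Sat((full ∨ busy)) = {n1, n2, n3, n4}, add states in Sat(busy ∧ full) with some successor in Z. Already a fixed point.
Sat(E[(busy ∧ full) U (full ∨ busy)]) = {n1, n2, n3, n4}
|Sat(E[(busy ∧ full) U (full ∨ busy)])| = |{n1, n2, n3, n4}| = 4.

4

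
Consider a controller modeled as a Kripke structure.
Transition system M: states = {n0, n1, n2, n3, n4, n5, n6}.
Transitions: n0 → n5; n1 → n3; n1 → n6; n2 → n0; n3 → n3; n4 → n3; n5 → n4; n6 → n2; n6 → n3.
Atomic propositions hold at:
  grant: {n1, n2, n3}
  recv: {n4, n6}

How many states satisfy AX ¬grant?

Sat(¬grant) = {n0, n4, n5, n6}
Sat(AX ¬grant) = {s : every successor in {n0, n4, n5, n6}} = {n0, n2, n5}
|Sat(AX ¬grant)| = |{n0, n2, n5}| = 3.

3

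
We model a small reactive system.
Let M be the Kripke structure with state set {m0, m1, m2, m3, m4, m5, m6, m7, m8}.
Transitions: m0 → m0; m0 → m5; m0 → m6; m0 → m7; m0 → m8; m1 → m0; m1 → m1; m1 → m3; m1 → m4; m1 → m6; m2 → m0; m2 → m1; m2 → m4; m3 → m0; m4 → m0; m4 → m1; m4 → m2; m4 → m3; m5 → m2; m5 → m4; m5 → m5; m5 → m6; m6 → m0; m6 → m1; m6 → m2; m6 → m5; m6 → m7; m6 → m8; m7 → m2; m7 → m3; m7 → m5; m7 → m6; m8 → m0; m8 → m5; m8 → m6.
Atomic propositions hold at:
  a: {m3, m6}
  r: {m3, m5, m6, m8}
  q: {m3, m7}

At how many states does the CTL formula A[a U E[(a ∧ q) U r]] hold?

Sat(a ∧ q) = {m3}
E[(a ∧ q) U r]: least fixpoint, start Z0 = Sat(r) = {m3, m5, m6, m8}, add states in Sat(a ∧ q) with some successor in Z. Already a fixed point.
Sat(E[(a ∧ q) U r]) = {m3, m5, m6, m8}
A[a U E[(a ∧ q) U r]]: least fixpoint, start Z0 = Sat(E[(a ∧ q) U r]) = {m3, m5, m6, m8}, add states in Sat(a) with every successor in Z. Already a fixed point.
Sat(A[a U E[(a ∧ q) U r]]) = {m3, m5, m6, m8}
|Sat(A[a U E[(a ∧ q) U r]])| = |{m3, m5, m6, m8}| = 4.

4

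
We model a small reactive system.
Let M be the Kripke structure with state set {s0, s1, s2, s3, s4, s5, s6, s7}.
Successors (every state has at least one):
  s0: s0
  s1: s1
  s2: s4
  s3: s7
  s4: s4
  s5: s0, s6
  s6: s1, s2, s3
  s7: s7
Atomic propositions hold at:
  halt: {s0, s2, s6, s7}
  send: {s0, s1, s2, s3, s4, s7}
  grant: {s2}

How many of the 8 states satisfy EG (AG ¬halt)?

2

Sat(¬halt) = {s1, s3, s4, s5}
AG ¬halt: greatest fixpoint, start Z0 = {s1, s3, s4, s5}, keep only states in Sat with every successor in Z. Z1 = {s1, s4}; fixed.
Sat(AG ¬halt) = {s1, s4}
EG (AG ¬halt): greatest fixpoint, start Z0 = {s1, s4}, keep only states in Sat with some successor in Z. Already a fixed point.
Sat(EG (AG ¬halt)) = {s1, s4}
|Sat(EG (AG ¬halt))| = |{s1, s4}| = 2.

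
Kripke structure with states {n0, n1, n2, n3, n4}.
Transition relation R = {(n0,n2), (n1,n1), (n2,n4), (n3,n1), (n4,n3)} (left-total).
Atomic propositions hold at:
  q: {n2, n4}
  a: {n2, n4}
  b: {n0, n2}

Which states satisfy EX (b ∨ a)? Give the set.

Sat(b ∨ a) = {n0, n2, n4}
Sat(EX (b ∨ a)) = {s : some successor in {n0, n2, n4}} = {n0, n2}

{n0, n2}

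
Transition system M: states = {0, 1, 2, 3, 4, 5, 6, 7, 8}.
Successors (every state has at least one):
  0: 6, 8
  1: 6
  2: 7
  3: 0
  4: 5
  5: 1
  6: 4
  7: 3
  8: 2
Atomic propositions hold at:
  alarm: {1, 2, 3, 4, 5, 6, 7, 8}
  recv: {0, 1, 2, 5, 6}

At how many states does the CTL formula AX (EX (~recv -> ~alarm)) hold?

5

Sat(~recv) = {3, 4, 7, 8}
Sat(~alarm) = {0}
Sat(~recv -> ~alarm) = {0, 1, 2, 5, 6}
Sat(EX (~recv -> ~alarm)) = {s : some successor in {0, 1, 2, 5, 6}} = {0, 1, 3, 4, 5, 8}
Sat(AX (EX (~recv -> ~alarm))) = {s : every successor in {0, 1, 3, 4, 5, 8}} = {3, 4, 5, 6, 7}
|Sat(AX (EX (~recv -> ~alarm)))| = |{3, 4, 5, 6, 7}| = 5.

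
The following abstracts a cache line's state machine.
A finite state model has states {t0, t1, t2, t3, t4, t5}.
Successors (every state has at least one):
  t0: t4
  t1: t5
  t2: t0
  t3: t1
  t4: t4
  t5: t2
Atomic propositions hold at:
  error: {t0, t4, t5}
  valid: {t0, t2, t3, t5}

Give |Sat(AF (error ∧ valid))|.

5

Sat(error ∧ valid) = {t0, t5}
AF (error ∧ valid): least fixpoint, start Z0 = {t0, t5}, add states with every successor in Z. Z1 = {t0, t1, t2, t5}; Z2 = {t0, t1, t2, t3, t5}; fixed.
Sat(AF (error ∧ valid)) = {t0, t1, t2, t3, t5}
|Sat(AF (error ∧ valid))| = |{t0, t1, t2, t3, t5}| = 5.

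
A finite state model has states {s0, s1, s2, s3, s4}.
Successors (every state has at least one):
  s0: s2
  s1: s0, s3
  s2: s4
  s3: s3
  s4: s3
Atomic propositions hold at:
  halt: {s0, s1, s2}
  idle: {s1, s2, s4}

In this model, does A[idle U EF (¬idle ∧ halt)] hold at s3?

No

Sat(¬idle) = {s0, s3}
Sat(¬idle ∧ halt) = {s0}
EF (¬idle ∧ halt): least fixpoint, start Z0 = {s0}, add states with some successor in Z. Z1 = {s0, s1}; fixed.
Sat(EF (¬idle ∧ halt)) = {s0, s1}
A[idle U EF (¬idle ∧ halt)]: least fixpoint, start Z0 = Sat(EF (¬idle ∧ halt)) = {s0, s1}, add states in Sat(idle) with every successor in Z. Already a fixed point.
Sat(A[idle U EF (¬idle ∧ halt)]) = {s0, s1}
s3 ∉ Sat(A[idle U EF (¬idle ∧ halt)]) = {s0, s1}, so the formula does not hold at s3.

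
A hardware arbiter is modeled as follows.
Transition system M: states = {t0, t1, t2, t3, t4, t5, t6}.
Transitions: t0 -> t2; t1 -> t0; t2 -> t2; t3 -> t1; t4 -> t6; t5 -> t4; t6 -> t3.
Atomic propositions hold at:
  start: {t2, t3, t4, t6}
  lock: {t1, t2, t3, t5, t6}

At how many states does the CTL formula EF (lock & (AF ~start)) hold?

Sat(~start) = {t0, t1, t5}
AF ~start: least fixpoint, start Z0 = {t0, t1, t5}, add states with every successor in Z. Z1 = {t0, t1, t3, t5}; Z2 = {t0, t1, t3, t5, t6}; Z3 = {t0, t1, t3, t4, t5, t6}; fixed.
Sat(AF ~start) = {t0, t1, t3, t4, t5, t6}
Sat(lock & (AF ~start)) = {t1, t3, t5, t6}
EF (lock & (AF ~start)): least fixpoint, start Z0 = {t1, t3, t5, t6}, add states with some successor in Z. Z1 = {t1, t3, t4, t5, t6}; fixed.
Sat(EF (lock & (AF ~start))) = {t1, t3, t4, t5, t6}
|Sat(EF (lock & (AF ~start)))| = |{t1, t3, t4, t5, t6}| = 5.

5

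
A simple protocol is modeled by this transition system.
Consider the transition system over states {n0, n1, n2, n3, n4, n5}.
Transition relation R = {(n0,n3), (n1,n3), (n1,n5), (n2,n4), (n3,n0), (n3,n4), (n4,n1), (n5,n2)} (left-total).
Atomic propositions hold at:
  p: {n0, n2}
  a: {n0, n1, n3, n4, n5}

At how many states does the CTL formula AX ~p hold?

4

Sat(~p) = {n1, n3, n4, n5}
Sat(AX ~p) = {s : every successor in {n1, n3, n4, n5}} = {n0, n1, n2, n4}
|Sat(AX ~p)| = |{n0, n1, n2, n4}| = 4.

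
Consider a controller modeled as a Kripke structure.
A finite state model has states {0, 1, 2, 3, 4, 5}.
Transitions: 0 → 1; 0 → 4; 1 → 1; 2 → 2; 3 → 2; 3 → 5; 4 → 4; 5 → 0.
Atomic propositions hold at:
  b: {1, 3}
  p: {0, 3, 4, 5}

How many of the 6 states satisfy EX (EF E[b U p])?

4

E[b U p]: least fixpoint, start Z0 = Sat(p) = {0, 3, 4, 5}, add states in Sat(b) with some successor in Z. Already a fixed point.
Sat(E[b U p]) = {0, 3, 4, 5}
EF E[b U p]: least fixpoint, start Z0 = {0, 3, 4, 5}, add states with some successor in Z. Already a fixed point.
Sat(EF E[b U p]) = {0, 3, 4, 5}
Sat(EX (EF E[b U p])) = {s : some successor in {0, 3, 4, 5}} = {0, 3, 4, 5}
|Sat(EX (EF E[b U p]))| = |{0, 3, 4, 5}| = 4.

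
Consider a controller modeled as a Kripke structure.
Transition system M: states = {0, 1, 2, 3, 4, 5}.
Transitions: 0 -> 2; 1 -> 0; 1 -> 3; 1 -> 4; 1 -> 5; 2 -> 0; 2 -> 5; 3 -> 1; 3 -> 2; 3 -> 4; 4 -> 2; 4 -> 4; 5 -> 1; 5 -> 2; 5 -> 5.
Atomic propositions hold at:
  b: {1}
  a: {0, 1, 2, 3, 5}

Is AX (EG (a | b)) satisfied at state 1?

Sat(a | b) = {0, 1, 2, 3, 5}
EG (a | b): greatest fixpoint, start Z0 = {0, 1, 2, 3, 5}, keep only states in Sat with some successor in Z. Already a fixed point.
Sat(EG (a | b)) = {0, 1, 2, 3, 5}
Sat(AX (EG (a | b))) = {s : every successor in {0, 1, 2, 3, 5}} = {0, 2, 5}
1 ∉ Sat(AX (EG (a | b))) = {0, 2, 5}, so the formula does not hold at 1.

No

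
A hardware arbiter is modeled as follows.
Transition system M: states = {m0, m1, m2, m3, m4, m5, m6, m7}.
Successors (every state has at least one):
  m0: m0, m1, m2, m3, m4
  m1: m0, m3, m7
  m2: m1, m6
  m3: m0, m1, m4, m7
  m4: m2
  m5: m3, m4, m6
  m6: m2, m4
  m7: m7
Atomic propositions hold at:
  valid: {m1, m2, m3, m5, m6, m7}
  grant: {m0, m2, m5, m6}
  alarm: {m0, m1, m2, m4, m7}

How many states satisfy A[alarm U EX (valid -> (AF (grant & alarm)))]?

7

Sat(grant & alarm) = {m0, m2}
AF (grant & alarm): least fixpoint, start Z0 = {m0, m2}, add states with every successor in Z. Z1 = {m0, m2, m4}; Z2 = {m0, m2, m4, m6}; fixed.
Sat(AF (grant & alarm)) = {m0, m2, m4, m6}
Sat(valid -> (AF (grant & alarm))) = {m0, m2, m4, m6}
Sat(EX (valid -> (AF (grant & alarm)))) = {s : some successor in {m0, m2, m4, m6}} = {m0, m1, m2, m3, m4, m5, m6}
A[alarm U EX (valid -> (AF (grant & alarm)))]: least fixpoint, start Z0 = Sat(EX (valid -> (AF (grant & alarm)))) = {m0, m1, m2, m3, m4, m5, m6}, add states in Sat(alarm) with every successor in Z. Already a fixed point.
Sat(A[alarm U EX (valid -> (AF (grant & alarm)))]) = {m0, m1, m2, m3, m4, m5, m6}
|Sat(A[alarm U EX (valid -> (AF (grant & alarm)))])| = |{m0, m1, m2, m3, m4, m5, m6}| = 7.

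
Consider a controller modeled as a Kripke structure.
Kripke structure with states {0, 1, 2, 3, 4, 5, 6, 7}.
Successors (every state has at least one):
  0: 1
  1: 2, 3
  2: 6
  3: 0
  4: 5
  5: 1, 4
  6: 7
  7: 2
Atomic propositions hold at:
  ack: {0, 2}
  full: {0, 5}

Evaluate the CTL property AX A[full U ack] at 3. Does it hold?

Yes

A[full U ack]: least fixpoint, start Z0 = Sat(ack) = {0, 2}, add states in Sat(full) with every successor in Z. Already a fixed point.
Sat(A[full U ack]) = {0, 2}
Sat(AX A[full U ack]) = {s : every successor in {0, 2}} = {3, 7}
3 ∈ Sat(AX A[full U ack]) = {3, 7}, so the formula holds at 3.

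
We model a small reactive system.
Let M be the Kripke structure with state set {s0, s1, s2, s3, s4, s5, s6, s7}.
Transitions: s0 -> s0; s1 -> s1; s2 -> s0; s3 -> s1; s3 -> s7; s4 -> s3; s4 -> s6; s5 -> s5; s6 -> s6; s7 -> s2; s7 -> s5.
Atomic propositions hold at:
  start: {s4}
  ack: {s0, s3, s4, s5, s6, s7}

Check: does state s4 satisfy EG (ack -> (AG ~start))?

Sat(~start) = {s0, s1, s2, s3, s5, s6, s7}
AG ~start: greatest fixpoint, start Z0 = {s0, s1, s2, s3, s5, s6, s7}, keep only states in Sat with every successor in Z. Already a fixed point.
Sat(AG ~start) = {s0, s1, s2, s3, s5, s6, s7}
Sat(ack -> (AG ~start)) = {s0, s1, s2, s3, s5, s6, s7}
EG (ack -> (AG ~start)): greatest fixpoint, start Z0 = {s0, s1, s2, s3, s5, s6, s7}, keep only states in Sat with some successor in Z. Already a fixed point.
Sat(EG (ack -> (AG ~start))) = {s0, s1, s2, s3, s5, s6, s7}
s4 ∉ Sat(EG (ack -> (AG ~start))) = {s0, s1, s2, s3, s5, s6, s7}, so the formula does not hold at s4.

No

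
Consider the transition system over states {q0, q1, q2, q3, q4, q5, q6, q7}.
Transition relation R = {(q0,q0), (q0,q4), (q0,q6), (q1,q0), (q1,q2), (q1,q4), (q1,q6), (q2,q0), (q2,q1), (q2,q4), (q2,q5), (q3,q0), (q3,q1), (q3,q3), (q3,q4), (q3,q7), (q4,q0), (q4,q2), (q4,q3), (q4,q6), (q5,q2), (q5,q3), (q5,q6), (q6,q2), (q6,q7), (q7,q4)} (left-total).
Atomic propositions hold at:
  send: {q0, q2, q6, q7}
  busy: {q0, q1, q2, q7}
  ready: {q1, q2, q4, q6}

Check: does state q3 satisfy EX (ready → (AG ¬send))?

Sat(¬send) = {q1, q3, q4, q5}
AG ¬send: greatest fixpoint, start Z0 = {q1, q3, q4, q5}, keep only states in Sat with every successor in Z. Z1 = ∅; fixed.
Sat(AG ¬send) = ∅
Sat(ready → (AG ¬send)) = {q0, q3, q5, q7}
Sat(EX (ready → (AG ¬send))) = {s : some successor in {q0, q3, q5, q7}} = {q0, q1, q2, q3, q4, q5, q6}
q3 ∈ Sat(EX (ready → (AG ¬send))) = {q0, q1, q2, q3, q4, q5, q6}, so the formula holds at q3.

Yes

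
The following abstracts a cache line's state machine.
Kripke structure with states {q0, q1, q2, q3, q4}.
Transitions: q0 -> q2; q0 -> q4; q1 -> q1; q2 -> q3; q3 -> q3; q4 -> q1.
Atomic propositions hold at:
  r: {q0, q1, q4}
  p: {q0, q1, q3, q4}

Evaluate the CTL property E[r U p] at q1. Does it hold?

Yes

E[r U p]: least fixpoint, start Z0 = Sat(p) = {q0, q1, q3, q4}, add states in Sat(r) with some successor in Z. Already a fixed point.
Sat(E[r U p]) = {q0, q1, q3, q4}
q1 ∈ Sat(E[r U p]) = {q0, q1, q3, q4}, so the formula holds at q1.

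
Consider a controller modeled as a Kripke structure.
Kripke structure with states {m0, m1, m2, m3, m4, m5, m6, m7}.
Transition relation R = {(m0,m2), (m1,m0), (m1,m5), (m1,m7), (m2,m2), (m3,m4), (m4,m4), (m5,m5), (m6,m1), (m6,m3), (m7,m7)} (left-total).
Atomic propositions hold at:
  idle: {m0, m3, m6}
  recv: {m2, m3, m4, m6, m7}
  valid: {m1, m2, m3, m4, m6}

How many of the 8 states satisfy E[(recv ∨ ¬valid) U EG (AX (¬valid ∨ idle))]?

4

Sat(¬valid) = {m0, m5, m7}
Sat(recv ∨ ¬valid) = {m0, m2, m3, m4, m5, m6, m7}
Sat(¬valid ∨ idle) = {m0, m3, m5, m6, m7}
Sat(AX (¬valid ∨ idle)) = {s : every successor in {m0, m3, m5, m6, m7}} = {m1, m5, m7}
EG (AX (¬valid ∨ idle)): greatest fixpoint, start Z0 = {m1, m5, m7}, keep only states in Sat with some successor in Z. Already a fixed point.
Sat(EG (AX (¬valid ∨ idle))) = {m1, m5, m7}
E[(recv ∨ ¬valid) U EG (AX (¬valid ∨ idle))]: least fixpoint, start Z0 = Sat(EG (AX (¬valid ∨ idle))) = {m1, m5, m7}, add states in Sat(recv ∨ ¬valid) with some successor in Z. Z1 = {m1, m5, m6, m7}; fixed.
Sat(E[(recv ∨ ¬valid) U EG (AX (¬valid ∨ idle))]) = {m1, m5, m6, m7}
|Sat(E[(recv ∨ ¬valid) U EG (AX (¬valid ∨ idle))])| = |{m1, m5, m6, m7}| = 4.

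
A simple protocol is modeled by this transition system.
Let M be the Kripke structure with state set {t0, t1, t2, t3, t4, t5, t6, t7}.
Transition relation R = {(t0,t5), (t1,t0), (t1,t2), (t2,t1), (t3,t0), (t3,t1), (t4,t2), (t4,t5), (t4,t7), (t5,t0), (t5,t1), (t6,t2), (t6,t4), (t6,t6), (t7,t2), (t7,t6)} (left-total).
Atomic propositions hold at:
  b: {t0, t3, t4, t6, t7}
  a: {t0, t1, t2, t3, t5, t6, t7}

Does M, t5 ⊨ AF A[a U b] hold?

A[a U b]: least fixpoint, start Z0 = Sat(b) = {t0, t3, t4, t6, t7}, add states in Sat(a) with every successor in Z. Already a fixed point.
Sat(A[a U b]) = {t0, t3, t4, t6, t7}
AF A[a U b]: least fixpoint, start Z0 = {t0, t3, t4, t6, t7}, add states with every successor in Z. Already a fixed point.
Sat(AF A[a U b]) = {t0, t3, t4, t6, t7}
t5 ∉ Sat(AF A[a U b]) = {t0, t3, t4, t6, t7}, so the formula does not hold at t5.

No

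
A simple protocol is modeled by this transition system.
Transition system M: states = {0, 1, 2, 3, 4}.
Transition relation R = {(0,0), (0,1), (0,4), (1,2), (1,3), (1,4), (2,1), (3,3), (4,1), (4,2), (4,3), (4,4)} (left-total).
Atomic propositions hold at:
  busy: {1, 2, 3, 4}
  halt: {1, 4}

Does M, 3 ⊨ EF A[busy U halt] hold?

A[busy U halt]: least fixpoint, start Z0 = Sat(halt) = {1, 4}, add states in Sat(busy) with every successor in Z. Z1 = {1, 2, 4}; fixed.
Sat(A[busy U halt]) = {1, 2, 4}
EF A[busy U halt]: least fixpoint, start Z0 = {1, 2, 4}, add states with some successor in Z. Z1 = {0, 1, 2, 4}; fixed.
Sat(EF A[busy U halt]) = {0, 1, 2, 4}
3 ∉ Sat(EF A[busy U halt]) = {0, 1, 2, 4}, so the formula does not hold at 3.

No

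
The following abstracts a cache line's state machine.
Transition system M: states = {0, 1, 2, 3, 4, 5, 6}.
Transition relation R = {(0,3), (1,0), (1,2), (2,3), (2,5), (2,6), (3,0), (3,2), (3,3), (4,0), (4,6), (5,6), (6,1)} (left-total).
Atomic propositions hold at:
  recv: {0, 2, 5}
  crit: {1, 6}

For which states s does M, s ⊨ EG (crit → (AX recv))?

{0, 1, 2, 3, 4}

Sat(AX recv) = {s : every successor in {0, 2, 5}} = {1}
Sat(crit → (AX recv)) = {0, 1, 2, 3, 4, 5}
EG (crit → (AX recv)): greatest fixpoint, start Z0 = {0, 1, 2, 3, 4, 5}, keep only states in Sat with some successor in Z. Z1 = {0, 1, 2, 3, 4}; fixed.
Sat(EG (crit → (AX recv))) = {0, 1, 2, 3, 4}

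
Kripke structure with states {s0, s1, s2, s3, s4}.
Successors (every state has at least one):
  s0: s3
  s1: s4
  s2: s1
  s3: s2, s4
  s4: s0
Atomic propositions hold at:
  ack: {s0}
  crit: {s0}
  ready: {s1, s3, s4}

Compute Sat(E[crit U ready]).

E[crit U ready]: least fixpoint, start Z0 = Sat(ready) = {s1, s3, s4}, add states in Sat(crit) with some successor in Z. Z1 = {s0, s1, s3, s4}; fixed.
Sat(E[crit U ready]) = {s0, s1, s3, s4}

{s0, s1, s3, s4}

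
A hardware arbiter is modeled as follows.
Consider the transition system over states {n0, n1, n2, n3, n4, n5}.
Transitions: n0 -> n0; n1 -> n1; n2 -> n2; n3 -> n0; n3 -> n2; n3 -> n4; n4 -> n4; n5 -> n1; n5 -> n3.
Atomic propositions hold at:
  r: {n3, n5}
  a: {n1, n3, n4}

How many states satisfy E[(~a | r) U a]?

Sat(~a) = {n0, n2, n5}
Sat(~a | r) = {n0, n2, n3, n5}
E[(~a | r) U a]: least fixpoint, start Z0 = Sat(a) = {n1, n3, n4}, add states in Sat(~a | r) with some successor in Z. Z1 = {n1, n3, n4, n5}; fixed.
Sat(E[(~a | r) U a]) = {n1, n3, n4, n5}
|Sat(E[(~a | r) U a])| = |{n1, n3, n4, n5}| = 4.

4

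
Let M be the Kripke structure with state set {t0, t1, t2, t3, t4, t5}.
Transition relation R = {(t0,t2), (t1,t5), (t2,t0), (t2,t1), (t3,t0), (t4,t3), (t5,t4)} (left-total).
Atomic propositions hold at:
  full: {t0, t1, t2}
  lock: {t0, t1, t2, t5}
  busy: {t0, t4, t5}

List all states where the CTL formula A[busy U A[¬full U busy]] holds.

Sat(¬full) = {t3, t4, t5}
A[¬full U busy]: least fixpoint, start Z0 = Sat(busy) = {t0, t4, t5}, add states in Sat(¬full) with every successor in Z. Z1 = {t0, t3, t4, t5}; fixed.
Sat(A[¬full U busy]) = {t0, t3, t4, t5}
A[busy U A[¬full U busy]]: least fixpoint, start Z0 = Sat(A[¬full U busy]) = {t0, t3, t4, t5}, add states in Sat(busy) with every successor in Z. Already a fixed point.
Sat(A[busy U A[¬full U busy]]) = {t0, t3, t4, t5}

{t0, t3, t4, t5}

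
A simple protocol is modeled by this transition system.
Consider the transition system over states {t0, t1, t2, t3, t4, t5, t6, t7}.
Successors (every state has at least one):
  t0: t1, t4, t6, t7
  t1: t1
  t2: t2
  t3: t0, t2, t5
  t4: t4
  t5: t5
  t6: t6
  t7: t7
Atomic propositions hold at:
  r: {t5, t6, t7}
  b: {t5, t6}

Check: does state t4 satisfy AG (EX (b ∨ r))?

Sat(b ∨ r) = {t5, t6, t7}
Sat(EX (b ∨ r)) = {s : some successor in {t5, t6, t7}} = {t0, t3, t5, t6, t7}
AG (EX (b ∨ r)): greatest fixpoint, start Z0 = {t0, t3, t5, t6, t7}, keep only states in Sat with every successor in Z. Z1 = {t5, t6, t7}; fixed.
Sat(AG (EX (b ∨ r))) = {t5, t6, t7}
t4 ∉ Sat(AG (EX (b ∨ r))) = {t5, t6, t7}, so the formula does not hold at t4.

No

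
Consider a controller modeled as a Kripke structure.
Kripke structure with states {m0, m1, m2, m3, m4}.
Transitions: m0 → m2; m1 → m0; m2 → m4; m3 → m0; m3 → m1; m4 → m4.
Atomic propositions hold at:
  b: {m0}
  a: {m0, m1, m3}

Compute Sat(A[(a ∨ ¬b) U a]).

{m0, m1, m3}

Sat(¬b) = {m1, m2, m3, m4}
Sat(a ∨ ¬b) = {m0, m1, m2, m3, m4}
A[(a ∨ ¬b) U a]: least fixpoint, start Z0 = Sat(a) = {m0, m1, m3}, add states in Sat(a ∨ ¬b) with every successor in Z. Already a fixed point.
Sat(A[(a ∨ ¬b) U a]) = {m0, m1, m3}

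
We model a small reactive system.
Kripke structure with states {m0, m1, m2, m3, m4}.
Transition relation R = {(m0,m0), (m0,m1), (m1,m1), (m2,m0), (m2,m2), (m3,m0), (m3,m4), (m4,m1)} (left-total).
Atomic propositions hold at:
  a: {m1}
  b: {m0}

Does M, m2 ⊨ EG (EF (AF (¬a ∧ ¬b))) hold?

Sat(¬a) = {m0, m2, m3, m4}
Sat(¬b) = {m1, m2, m3, m4}
Sat(¬a ∧ ¬b) = {m2, m3, m4}
AF (¬a ∧ ¬b): least fixpoint, start Z0 = {m2, m3, m4}, add states with every successor in Z. Already a fixed point.
Sat(AF (¬a ∧ ¬b)) = {m2, m3, m4}
EF (AF (¬a ∧ ¬b)): least fixpoint, start Z0 = {m2, m3, m4}, add states with some successor in Z. Already a fixed point.
Sat(EF (AF (¬a ∧ ¬b))) = {m2, m3, m4}
EG (EF (AF (¬a ∧ ¬b))): greatest fixpoint, start Z0 = {m2, m3, m4}, keep only states in Sat with some successor in Z. Z1 = {m2, m3}; Z2 = {m2}; fixed.
Sat(EG (EF (AF (¬a ∧ ¬b)))) = {m2}
m2 ∈ Sat(EG (EF (AF (¬a ∧ ¬b)))) = {m2}, so the formula holds at m2.

Yes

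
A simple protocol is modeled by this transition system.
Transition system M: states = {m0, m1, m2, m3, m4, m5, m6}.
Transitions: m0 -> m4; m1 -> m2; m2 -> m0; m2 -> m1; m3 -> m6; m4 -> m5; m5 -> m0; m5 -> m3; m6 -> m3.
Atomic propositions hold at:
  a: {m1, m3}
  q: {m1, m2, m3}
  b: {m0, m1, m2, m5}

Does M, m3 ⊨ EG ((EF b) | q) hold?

No

EF b: least fixpoint, start Z0 = {m0, m1, m2, m5}, add states with some successor in Z. Z1 = {m0, m1, m2, m4, m5}; fixed.
Sat(EF b) = {m0, m1, m2, m4, m5}
Sat((EF b) | q) = {m0, m1, m2, m3, m4, m5}
EG ((EF b) | q): greatest fixpoint, start Z0 = {m0, m1, m2, m3, m4, m5}, keep only states in Sat with some successor in Z. Z1 = {m0, m1, m2, m4, m5}; fixed.
Sat(EG ((EF b) | q)) = {m0, m1, m2, m4, m5}
m3 ∉ Sat(EG ((EF b) | q)) = {m0, m1, m2, m4, m5}, so the formula does not hold at m3.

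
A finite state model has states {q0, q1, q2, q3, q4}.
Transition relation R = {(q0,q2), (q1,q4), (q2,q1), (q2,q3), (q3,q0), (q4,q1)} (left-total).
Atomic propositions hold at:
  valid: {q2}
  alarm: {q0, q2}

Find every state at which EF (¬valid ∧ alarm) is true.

Sat(¬valid) = {q0, q1, q3, q4}
Sat(¬valid ∧ alarm) = {q0}
EF (¬valid ∧ alarm): least fixpoint, start Z0 = {q0}, add states with some successor in Z. Z1 = {q0, q3}; Z2 = {q0, q2, q3}; fixed.
Sat(EF (¬valid ∧ alarm)) = {q0, q2, q3}

{q0, q2, q3}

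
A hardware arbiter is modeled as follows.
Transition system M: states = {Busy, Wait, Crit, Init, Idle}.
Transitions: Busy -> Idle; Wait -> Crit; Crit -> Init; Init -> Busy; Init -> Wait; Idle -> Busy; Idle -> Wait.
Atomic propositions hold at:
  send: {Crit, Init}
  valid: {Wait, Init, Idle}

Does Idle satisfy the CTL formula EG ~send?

Yes

Sat(~send) = {Busy, Wait, Idle}
EG ~send: greatest fixpoint, start Z0 = {Busy, Wait, Idle}, keep only states in Sat with some successor in Z. Z1 = {Busy, Idle}; fixed.
Sat(EG ~send) = {Busy, Idle}
Idle ∈ Sat(EG ~send) = {Busy, Idle}, so the formula holds at Idle.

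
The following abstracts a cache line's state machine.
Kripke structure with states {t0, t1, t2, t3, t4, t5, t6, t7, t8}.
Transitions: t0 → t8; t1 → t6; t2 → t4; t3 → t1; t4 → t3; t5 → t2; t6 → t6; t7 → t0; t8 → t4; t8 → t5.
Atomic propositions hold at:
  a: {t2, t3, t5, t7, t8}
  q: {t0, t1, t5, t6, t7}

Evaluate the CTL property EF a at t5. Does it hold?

EF a: least fixpoint, start Z0 = {t2, t3, t5, t7, t8}, add states with some successor in Z. Z1 = {t0, t2, t3, t4, t5, t7, t8}; fixed.
Sat(EF a) = {t0, t2, t3, t4, t5, t7, t8}
t5 ∈ Sat(EF a) = {t0, t2, t3, t4, t5, t7, t8}, so the formula holds at t5.

Yes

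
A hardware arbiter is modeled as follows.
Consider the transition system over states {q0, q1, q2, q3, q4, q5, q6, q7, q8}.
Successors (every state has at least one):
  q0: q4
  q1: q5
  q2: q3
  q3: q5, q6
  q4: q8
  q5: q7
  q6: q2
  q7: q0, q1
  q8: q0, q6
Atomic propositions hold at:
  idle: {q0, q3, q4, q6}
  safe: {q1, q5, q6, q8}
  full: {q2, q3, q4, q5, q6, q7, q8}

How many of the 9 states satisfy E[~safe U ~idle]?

8

Sat(~safe) = {q0, q2, q3, q4, q7}
Sat(~idle) = {q1, q2, q5, q7, q8}
E[~safe U ~idle]: least fixpoint, start Z0 = Sat(~idle) = {q1, q2, q5, q7, q8}, add states in Sat(~safe) with some successor in Z. Z1 = {q1, q2, q3, q4, q5, q7, q8}; Z2 = {q0, q1, q2, q3, q4, q5, q7, q8}; fixed.
Sat(E[~safe U ~idle]) = {q0, q1, q2, q3, q4, q5, q7, q8}
|Sat(E[~safe U ~idle])| = |{q0, q1, q2, q3, q4, q5, q7, q8}| = 8.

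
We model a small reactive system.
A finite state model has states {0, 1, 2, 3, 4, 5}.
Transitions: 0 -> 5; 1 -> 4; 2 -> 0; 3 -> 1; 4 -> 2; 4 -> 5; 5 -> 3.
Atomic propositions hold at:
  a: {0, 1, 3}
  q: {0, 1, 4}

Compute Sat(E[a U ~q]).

{0, 2, 3, 5}

Sat(~q) = {2, 3, 5}
E[a U ~q]: least fixpoint, start Z0 = Sat(~q) = {2, 3, 5}, add states in Sat(a) with some successor in Z. Z1 = {0, 2, 3, 5}; fixed.
Sat(E[a U ~q]) = {0, 2, 3, 5}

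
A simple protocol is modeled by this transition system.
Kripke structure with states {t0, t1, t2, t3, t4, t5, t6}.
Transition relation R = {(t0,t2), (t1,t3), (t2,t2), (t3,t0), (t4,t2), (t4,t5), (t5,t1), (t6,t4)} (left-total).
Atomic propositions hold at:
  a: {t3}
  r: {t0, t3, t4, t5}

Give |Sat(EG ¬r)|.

1

Sat(¬r) = {t1, t2, t6}
EG ¬r: greatest fixpoint, start Z0 = {t1, t2, t6}, keep only states in Sat with some successor in Z. Z1 = {t2}; fixed.
Sat(EG ¬r) = {t2}
|Sat(EG ¬r)| = |{t2}| = 1.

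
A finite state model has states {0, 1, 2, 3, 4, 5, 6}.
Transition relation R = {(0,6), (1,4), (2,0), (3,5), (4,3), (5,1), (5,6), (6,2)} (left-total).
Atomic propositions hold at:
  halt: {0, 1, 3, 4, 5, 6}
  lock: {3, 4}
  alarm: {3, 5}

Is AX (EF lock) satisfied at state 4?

EF lock: least fixpoint, start Z0 = {3, 4}, add states with some successor in Z. Z1 = {1, 3, 4}; Z2 = {1, 3, 4, 5}; fixed.
Sat(EF lock) = {1, 3, 4, 5}
Sat(AX (EF lock)) = {s : every successor in {1, 3, 4, 5}} = {1, 3, 4}
4 ∈ Sat(AX (EF lock)) = {1, 3, 4}, so the formula holds at 4.

Yes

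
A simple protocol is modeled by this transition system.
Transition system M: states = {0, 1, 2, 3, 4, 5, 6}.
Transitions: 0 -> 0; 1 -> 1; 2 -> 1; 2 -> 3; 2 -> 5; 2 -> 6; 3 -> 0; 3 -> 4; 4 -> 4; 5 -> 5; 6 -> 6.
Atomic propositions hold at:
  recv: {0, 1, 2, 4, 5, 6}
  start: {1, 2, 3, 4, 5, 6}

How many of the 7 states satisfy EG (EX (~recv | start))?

Sat(~recv) = {3}
Sat(~recv | start) = {1, 2, 3, 4, 5, 6}
Sat(EX (~recv | start)) = {s : some successor in {1, 2, 3, 4, 5, 6}} = {1, 2, 3, 4, 5, 6}
EG (EX (~recv | start)): greatest fixpoint, start Z0 = {1, 2, 3, 4, 5, 6}, keep only states in Sat with some successor in Z. Already a fixed point.
Sat(EG (EX (~recv | start))) = {1, 2, 3, 4, 5, 6}
|Sat(EG (EX (~recv | start)))| = |{1, 2, 3, 4, 5, 6}| = 6.

6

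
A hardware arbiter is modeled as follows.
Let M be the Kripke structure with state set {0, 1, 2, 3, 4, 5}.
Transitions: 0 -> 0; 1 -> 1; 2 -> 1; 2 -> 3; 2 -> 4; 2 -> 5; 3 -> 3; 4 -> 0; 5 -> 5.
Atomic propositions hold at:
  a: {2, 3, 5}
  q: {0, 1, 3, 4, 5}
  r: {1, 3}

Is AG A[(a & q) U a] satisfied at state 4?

Sat(a & q) = {3, 5}
A[(a & q) U a]: least fixpoint, start Z0 = Sat(a) = {2, 3, 5}, add states in Sat(a & q) with every successor in Z. Already a fixed point.
Sat(A[(a & q) U a]) = {2, 3, 5}
AG A[(a & q) U a]: greatest fixpoint, start Z0 = {2, 3, 5}, keep only states in Sat with every successor in Z. Z1 = {3, 5}; fixed.
Sat(AG A[(a & q) U a]) = {3, 5}
4 ∉ Sat(AG A[(a & q) U a]) = {3, 5}, so the formula does not hold at 4.

No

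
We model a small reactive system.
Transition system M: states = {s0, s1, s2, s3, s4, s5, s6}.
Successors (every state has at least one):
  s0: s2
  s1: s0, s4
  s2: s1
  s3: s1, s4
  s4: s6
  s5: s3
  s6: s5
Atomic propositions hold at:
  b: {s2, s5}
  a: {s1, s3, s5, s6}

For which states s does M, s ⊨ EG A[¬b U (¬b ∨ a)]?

{s1, s3, s4, s5, s6}

Sat(¬b) = {s0, s1, s3, s4, s6}
Sat(¬b ∨ a) = {s0, s1, s3, s4, s5, s6}
A[¬b U (¬b ∨ a)]: least fixpoint, start Z0 = Sat((¬b ∨ a)) = {s0, s1, s3, s4, s5, s6}, add states in Sat(¬b) with every successor in Z. Already a fixed point.
Sat(A[¬b U (¬b ∨ a)]) = {s0, s1, s3, s4, s5, s6}
EG A[¬b U (¬b ∨ a)]: greatest fixpoint, start Z0 = {s0, s1, s3, s4, s5, s6}, keep only states in Sat with some successor in Z. Z1 = {s1, s3, s4, s5, s6}; fixed.
Sat(EG A[¬b U (¬b ∨ a)]) = {s1, s3, s4, s5, s6}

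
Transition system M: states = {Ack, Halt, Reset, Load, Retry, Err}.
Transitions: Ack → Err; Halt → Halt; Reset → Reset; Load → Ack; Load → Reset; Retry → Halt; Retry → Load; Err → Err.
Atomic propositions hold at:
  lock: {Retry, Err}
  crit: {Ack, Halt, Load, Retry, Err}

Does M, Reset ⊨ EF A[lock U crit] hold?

A[lock U crit]: least fixpoint, start Z0 = Sat(crit) = {Ack, Halt, Load, Retry, Err}, add states in Sat(lock) with every successor in Z. Already a fixed point.
Sat(A[lock U crit]) = {Ack, Halt, Load, Retry, Err}
EF A[lock U crit]: least fixpoint, start Z0 = {Ack, Halt, Load, Retry, Err}, add states with some successor in Z. Already a fixed point.
Sat(EF A[lock U crit]) = {Ack, Halt, Load, Retry, Err}
Reset ∉ Sat(EF A[lock U crit]) = {Ack, Halt, Load, Retry, Err}, so the formula does not hold at Reset.

No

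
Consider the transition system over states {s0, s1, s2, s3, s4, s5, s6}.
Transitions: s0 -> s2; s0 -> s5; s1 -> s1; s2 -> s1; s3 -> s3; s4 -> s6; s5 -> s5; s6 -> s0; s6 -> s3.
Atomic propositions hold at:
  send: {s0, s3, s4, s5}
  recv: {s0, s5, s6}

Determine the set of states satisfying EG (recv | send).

{s0, s3, s4, s5, s6}

Sat(recv | send) = {s0, s3, s4, s5, s6}
EG (recv | send): greatest fixpoint, start Z0 = {s0, s3, s4, s5, s6}, keep only states in Sat with some successor in Z. Already a fixed point.
Sat(EG (recv | send)) = {s0, s3, s4, s5, s6}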